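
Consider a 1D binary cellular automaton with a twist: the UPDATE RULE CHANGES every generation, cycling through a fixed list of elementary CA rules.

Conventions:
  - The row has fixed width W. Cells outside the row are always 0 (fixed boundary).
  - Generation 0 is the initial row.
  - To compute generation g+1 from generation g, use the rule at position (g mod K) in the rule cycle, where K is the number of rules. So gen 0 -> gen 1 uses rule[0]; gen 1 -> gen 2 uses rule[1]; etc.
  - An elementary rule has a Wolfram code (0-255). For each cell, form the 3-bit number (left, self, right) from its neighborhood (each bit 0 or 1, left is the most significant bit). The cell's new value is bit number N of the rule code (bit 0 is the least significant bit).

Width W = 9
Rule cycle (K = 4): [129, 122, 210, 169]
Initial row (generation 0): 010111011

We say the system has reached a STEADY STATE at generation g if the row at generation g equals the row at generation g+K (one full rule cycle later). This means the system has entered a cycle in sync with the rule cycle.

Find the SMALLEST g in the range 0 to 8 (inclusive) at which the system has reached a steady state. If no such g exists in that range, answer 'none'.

Gen 0: 010111011
Gen 1 (rule 129): 000010000
Gen 2 (rule 122): 000101000
Gen 3 (rule 210): 001000100
Gen 4 (rule 169): 100010001
Gen 5 (rule 129): 001000100
Gen 6 (rule 122): 010101010
Gen 7 (rule 210): 100000001
Gen 8 (rule 169): 001111100
Gen 9 (rule 129): 100111001
Gen 10 (rule 122): 011101110
Gen 11 (rule 210): 101100111
Gen 12 (rule 169): 011000110

Answer: none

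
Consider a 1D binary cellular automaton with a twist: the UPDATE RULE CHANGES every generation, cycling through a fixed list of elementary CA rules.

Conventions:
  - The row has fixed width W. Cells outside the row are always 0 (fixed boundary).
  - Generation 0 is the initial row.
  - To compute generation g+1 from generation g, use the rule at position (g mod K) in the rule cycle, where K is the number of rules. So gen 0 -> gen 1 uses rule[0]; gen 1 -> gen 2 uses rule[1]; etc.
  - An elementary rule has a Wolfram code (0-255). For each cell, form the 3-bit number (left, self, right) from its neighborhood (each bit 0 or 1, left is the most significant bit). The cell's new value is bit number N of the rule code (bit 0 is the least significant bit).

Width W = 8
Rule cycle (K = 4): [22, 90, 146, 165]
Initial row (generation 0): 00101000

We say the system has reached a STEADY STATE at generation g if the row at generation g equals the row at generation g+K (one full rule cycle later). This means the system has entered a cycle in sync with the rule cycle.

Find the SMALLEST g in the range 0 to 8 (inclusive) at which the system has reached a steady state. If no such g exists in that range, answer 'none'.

Gen 0: 00101000
Gen 1 (rule 22): 01101100
Gen 2 (rule 90): 11101110
Gen 3 (rule 146): 01000101
Gen 4 (rule 165): 01010111
Gen 5 (rule 22): 11010000
Gen 6 (rule 90): 11001000
Gen 7 (rule 146): 00110100
Gen 8 (rule 165): 10001101
Gen 9 (rule 22): 11010001
Gen 10 (rule 90): 11001010
Gen 11 (rule 146): 00110001
Gen 12 (rule 165): 10000101

Answer: none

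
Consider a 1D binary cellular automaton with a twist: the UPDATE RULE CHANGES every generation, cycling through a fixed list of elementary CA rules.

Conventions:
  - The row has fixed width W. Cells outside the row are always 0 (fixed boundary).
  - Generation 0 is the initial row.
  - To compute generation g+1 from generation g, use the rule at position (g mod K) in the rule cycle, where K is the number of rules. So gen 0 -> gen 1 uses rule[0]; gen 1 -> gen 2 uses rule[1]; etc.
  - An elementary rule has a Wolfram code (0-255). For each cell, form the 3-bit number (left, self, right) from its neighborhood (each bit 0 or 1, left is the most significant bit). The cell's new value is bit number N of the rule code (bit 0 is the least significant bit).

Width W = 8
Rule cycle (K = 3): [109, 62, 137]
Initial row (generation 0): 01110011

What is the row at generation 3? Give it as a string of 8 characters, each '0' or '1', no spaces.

Gen 0: 01110011
Gen 1 (rule 109): 01010011
Gen 2 (rule 62): 11111110
Gen 3 (rule 137): 11111100

Answer: 11111100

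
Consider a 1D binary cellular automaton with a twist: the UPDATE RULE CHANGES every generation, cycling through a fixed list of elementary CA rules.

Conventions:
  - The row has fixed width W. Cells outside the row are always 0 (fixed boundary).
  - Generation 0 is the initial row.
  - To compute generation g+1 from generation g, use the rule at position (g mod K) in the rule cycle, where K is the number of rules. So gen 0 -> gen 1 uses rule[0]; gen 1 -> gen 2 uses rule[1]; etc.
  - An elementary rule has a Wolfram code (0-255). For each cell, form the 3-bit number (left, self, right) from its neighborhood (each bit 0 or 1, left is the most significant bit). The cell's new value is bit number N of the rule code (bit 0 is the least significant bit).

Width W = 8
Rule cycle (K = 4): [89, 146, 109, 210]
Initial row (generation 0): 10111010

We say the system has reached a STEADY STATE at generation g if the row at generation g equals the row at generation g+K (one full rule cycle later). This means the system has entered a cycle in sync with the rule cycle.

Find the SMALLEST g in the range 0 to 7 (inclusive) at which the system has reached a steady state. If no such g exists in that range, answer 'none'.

Gen 0: 10111010
Gen 1 (rule 89): 00101001
Gen 2 (rule 146): 01000110
Gen 3 (rule 109): 01010110
Gen 4 (rule 210): 10000011
Gen 5 (rule 89): 01111011
Gen 6 (rule 146): 10110000
Gen 7 (rule 109): 11110111
Gen 8 (rule 210): 01110011
Gen 9 (rule 89): 01011011
Gen 10 (rule 146): 10000000
Gen 11 (rule 109): 10111111

Answer: none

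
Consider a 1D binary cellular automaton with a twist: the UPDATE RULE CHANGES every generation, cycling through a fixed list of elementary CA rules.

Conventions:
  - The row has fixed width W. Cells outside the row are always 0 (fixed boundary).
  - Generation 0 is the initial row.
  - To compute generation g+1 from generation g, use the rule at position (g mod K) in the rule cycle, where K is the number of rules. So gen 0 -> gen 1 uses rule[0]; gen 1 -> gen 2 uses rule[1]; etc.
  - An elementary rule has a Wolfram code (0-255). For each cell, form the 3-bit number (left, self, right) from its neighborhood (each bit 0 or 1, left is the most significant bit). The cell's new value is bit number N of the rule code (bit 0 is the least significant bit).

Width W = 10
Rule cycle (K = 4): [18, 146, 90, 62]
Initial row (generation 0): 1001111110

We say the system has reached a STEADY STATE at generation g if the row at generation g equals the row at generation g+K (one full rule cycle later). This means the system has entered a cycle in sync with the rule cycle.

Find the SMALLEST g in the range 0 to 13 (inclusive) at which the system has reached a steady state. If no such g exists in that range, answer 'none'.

Gen 0: 1001111110
Gen 1 (rule 18): 0110000001
Gen 2 (rule 146): 1001000010
Gen 3 (rule 90): 0110100101
Gen 4 (rule 62): 1101111111
Gen 5 (rule 18): 0000000000
Gen 6 (rule 146): 0000000000
Gen 7 (rule 90): 0000000000
Gen 8 (rule 62): 0000000000
Gen 9 (rule 18): 0000000000
Gen 10 (rule 146): 0000000000
Gen 11 (rule 90): 0000000000
Gen 12 (rule 62): 0000000000
Gen 13 (rule 18): 0000000000
Gen 14 (rule 146): 0000000000
Gen 15 (rule 90): 0000000000
Gen 16 (rule 62): 0000000000
Gen 17 (rule 18): 0000000000

Answer: 5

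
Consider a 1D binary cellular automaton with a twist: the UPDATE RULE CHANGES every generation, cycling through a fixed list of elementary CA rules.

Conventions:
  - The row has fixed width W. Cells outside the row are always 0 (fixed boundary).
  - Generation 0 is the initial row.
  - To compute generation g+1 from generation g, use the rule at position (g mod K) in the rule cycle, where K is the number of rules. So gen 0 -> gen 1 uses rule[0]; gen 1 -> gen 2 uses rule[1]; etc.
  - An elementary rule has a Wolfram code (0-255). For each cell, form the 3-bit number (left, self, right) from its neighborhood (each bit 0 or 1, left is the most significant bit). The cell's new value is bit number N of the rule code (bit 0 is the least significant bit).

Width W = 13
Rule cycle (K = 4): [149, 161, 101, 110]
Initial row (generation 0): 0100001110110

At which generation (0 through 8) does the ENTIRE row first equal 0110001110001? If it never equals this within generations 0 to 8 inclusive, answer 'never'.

Answer: never

Derivation:
Gen 0: 0100001110110
Gen 1 (rule 149): 0111100100001
Gen 2 (rule 161): 0011000001100
Gen 3 (rule 101): 1001011100101
Gen 4 (rule 110): 1011110101111
Gen 5 (rule 149): 1001100100110
Gen 6 (rule 161): 0000000000000
Gen 7 (rule 101): 1111111111111
Gen 8 (rule 110): 1000000000001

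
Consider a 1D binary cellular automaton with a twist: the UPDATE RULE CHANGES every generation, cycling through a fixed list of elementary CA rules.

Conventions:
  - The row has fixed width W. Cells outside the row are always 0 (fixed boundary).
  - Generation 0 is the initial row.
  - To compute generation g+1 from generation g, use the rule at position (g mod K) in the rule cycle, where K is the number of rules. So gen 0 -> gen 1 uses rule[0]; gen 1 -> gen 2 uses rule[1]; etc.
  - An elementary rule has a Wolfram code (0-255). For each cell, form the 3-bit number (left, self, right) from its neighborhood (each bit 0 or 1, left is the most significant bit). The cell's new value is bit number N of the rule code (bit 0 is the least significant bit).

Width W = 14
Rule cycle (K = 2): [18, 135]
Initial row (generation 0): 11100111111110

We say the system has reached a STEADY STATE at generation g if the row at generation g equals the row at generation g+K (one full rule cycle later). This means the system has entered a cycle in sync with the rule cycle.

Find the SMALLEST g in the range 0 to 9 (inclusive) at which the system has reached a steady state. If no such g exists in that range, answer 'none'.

Answer: 5

Derivation:
Gen 0: 11100111111110
Gen 1 (rule 18): 00011000000001
Gen 2 (rule 135): 11100011111111
Gen 3 (rule 18): 00010100000000
Gen 4 (rule 135): 11110101111111
Gen 5 (rule 18): 00000000000000
Gen 6 (rule 135): 11111111111111
Gen 7 (rule 18): 00000000000000
Gen 8 (rule 135): 11111111111111
Gen 9 (rule 18): 00000000000000
Gen 10 (rule 135): 11111111111111
Gen 11 (rule 18): 00000000000000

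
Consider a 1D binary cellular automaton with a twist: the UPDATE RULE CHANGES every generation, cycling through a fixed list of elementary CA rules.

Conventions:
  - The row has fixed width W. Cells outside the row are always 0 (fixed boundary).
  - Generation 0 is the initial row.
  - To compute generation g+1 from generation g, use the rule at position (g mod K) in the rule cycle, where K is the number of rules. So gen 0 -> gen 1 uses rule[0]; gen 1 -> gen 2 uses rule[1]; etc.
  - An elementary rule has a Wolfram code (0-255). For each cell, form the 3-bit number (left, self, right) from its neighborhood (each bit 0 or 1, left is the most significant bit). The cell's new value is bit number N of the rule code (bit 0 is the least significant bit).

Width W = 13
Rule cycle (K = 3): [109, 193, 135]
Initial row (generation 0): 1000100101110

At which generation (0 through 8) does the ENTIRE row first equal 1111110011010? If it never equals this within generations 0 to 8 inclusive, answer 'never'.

Gen 0: 1000100101110
Gen 1 (rule 109): 1010100111010
Gen 2 (rule 193): 0000000011000
Gen 3 (rule 135): 1111111100011
Gen 4 (rule 109): 1000000101011
Gen 5 (rule 193): 0011110000001
Gen 6 (rule 135): 1101100111111
Gen 7 (rule 109): 1111100100001
Gen 8 (rule 193): 0111100001100

Answer: never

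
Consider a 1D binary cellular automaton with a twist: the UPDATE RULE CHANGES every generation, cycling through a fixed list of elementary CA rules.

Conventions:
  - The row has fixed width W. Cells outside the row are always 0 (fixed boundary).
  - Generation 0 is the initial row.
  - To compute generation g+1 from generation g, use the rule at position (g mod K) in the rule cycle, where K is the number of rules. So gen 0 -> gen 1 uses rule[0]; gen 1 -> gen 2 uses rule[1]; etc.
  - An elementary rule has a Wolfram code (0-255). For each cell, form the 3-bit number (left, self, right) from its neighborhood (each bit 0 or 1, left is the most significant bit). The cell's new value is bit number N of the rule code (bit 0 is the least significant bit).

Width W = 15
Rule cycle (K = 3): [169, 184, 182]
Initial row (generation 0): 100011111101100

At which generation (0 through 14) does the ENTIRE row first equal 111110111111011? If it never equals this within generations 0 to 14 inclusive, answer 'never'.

Gen 0: 100011111101100
Gen 1 (rule 169): 001011111011001
Gen 2 (rule 184): 000111110110100
Gen 3 (rule 182): 001011101001110
Gen 4 (rule 169): 100111010001100
Gen 5 (rule 184): 010110101001010
Gen 6 (rule 182): 111001111111111
Gen 7 (rule 169): 110001111111110
Gen 8 (rule 184): 101001111111101
Gen 9 (rule 182): 111110111111011
Gen 10 (rule 169): 111101111110110
Gen 11 (rule 184): 111011111101101
Gen 12 (rule 182): 010101111010011
Gen 13 (rule 169): 001011110100010
Gen 14 (rule 184): 000111101010001

Answer: 9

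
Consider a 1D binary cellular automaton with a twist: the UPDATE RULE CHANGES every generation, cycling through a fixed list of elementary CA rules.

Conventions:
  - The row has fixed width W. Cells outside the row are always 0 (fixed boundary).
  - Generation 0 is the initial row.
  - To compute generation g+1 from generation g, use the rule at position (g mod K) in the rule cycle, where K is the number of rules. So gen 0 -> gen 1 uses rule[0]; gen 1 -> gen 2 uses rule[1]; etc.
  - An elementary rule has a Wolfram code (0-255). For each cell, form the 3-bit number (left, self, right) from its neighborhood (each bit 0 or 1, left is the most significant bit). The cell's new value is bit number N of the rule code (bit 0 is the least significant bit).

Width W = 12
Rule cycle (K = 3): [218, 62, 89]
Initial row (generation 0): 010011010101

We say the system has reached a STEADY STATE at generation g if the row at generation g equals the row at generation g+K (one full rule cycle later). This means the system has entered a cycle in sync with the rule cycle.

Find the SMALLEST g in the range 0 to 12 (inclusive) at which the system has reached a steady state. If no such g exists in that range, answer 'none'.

Answer: 6

Derivation:
Gen 0: 010011010101
Gen 1 (rule 218): 101111000000
Gen 2 (rule 62): 111000100000
Gen 3 (rule 89): 101110011111
Gen 4 (rule 218): 001111111111
Gen 5 (rule 62): 011000000000
Gen 6 (rule 89): 011111111111
Gen 7 (rule 218): 111111111111
Gen 8 (rule 62): 100000000000
Gen 9 (rule 89): 011111111111
Gen 10 (rule 218): 111111111111
Gen 11 (rule 62): 100000000000
Gen 12 (rule 89): 011111111111
Gen 13 (rule 218): 111111111111
Gen 14 (rule 62): 100000000000
Gen 15 (rule 89): 011111111111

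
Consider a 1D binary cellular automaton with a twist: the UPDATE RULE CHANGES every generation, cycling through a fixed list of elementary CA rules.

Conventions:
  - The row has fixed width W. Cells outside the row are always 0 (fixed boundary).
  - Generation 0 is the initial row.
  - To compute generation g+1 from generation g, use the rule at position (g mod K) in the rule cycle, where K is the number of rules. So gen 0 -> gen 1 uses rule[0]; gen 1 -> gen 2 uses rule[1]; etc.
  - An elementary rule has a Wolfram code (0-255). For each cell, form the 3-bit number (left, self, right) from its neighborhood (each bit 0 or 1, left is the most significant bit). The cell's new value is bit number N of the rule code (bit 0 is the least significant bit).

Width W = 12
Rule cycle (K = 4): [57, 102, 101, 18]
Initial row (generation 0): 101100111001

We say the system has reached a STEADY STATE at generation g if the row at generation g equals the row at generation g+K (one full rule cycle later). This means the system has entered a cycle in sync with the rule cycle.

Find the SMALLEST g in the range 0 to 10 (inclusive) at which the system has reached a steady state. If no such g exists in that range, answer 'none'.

Gen 0: 101100111001
Gen 1 (rule 57): 011010100100
Gen 2 (rule 102): 101111101100
Gen 3 (rule 101): 110000110101
Gen 4 (rule 18): 001001000000
Gen 5 (rule 57): 100100111111
Gen 6 (rule 102): 101101000001
Gen 7 (rule 101): 110111011101
Gen 8 (rule 18): 000000000000
Gen 9 (rule 57): 111111111111
Gen 10 (rule 102): 000000000001
Gen 11 (rule 101): 111111111101
Gen 12 (rule 18): 000000000000
Gen 13 (rule 57): 111111111111
Gen 14 (rule 102): 000000000001

Answer: 8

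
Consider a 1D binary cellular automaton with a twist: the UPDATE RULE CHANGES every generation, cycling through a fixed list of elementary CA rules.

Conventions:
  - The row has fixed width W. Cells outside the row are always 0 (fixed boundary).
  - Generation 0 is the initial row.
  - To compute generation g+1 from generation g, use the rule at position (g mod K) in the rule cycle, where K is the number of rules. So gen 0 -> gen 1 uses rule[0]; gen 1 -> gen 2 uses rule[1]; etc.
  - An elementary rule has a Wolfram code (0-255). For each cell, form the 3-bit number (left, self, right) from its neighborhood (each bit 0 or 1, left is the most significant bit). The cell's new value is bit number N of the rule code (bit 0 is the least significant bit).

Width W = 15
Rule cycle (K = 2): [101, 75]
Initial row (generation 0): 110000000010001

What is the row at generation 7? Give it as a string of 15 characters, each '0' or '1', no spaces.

Answer: 111001011111111

Derivation:
Gen 0: 110000000010001
Gen 1 (rule 101): 010111111010101
Gen 2 (rule 75): 100100001000000
Gen 3 (rule 101): 100101101011111
Gen 4 (rule 75): 001001100010001
Gen 5 (rule 101): 101000101010101
Gen 6 (rule 75): 000011000000000
Gen 7 (rule 101): 111001011111111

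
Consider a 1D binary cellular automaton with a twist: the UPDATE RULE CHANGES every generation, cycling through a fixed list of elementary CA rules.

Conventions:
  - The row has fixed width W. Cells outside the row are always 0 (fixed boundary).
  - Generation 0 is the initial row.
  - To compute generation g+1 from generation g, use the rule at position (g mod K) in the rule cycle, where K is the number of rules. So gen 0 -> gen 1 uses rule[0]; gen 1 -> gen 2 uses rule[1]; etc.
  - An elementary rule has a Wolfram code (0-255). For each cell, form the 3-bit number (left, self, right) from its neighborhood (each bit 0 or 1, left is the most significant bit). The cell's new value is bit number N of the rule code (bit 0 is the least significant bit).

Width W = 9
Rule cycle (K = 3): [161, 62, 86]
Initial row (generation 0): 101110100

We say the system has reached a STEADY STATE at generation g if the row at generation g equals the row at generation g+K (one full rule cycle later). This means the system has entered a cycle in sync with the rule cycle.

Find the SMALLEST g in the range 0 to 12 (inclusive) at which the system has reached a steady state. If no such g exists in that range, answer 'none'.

Gen 0: 101110100
Gen 1 (rule 161): 010101001
Gen 2 (rule 62): 111111111
Gen 3 (rule 86): 000000001
Gen 4 (rule 161): 111111100
Gen 5 (rule 62): 100000010
Gen 6 (rule 86): 110000111
Gen 7 (rule 161): 000110010
Gen 8 (rule 62): 001101111
Gen 9 (rule 86): 010100001
Gen 10 (rule 161): 001001100
Gen 11 (rule 62): 011111010
Gen 12 (rule 86): 100001011
Gen 13 (rule 161): 001100100
Gen 14 (rule 62): 011011110
Gen 15 (rule 86): 101000011

Answer: none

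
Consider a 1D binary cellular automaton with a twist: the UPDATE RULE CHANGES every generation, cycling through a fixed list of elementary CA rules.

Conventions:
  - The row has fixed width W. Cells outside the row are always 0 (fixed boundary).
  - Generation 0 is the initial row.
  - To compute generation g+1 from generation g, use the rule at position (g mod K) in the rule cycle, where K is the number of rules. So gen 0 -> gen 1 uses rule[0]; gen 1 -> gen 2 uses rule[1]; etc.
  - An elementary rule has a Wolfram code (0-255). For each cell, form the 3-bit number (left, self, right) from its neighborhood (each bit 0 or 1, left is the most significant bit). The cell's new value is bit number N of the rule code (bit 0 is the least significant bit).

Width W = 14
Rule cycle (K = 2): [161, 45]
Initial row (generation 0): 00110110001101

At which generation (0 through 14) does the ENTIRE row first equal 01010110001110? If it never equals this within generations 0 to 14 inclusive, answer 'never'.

Gen 0: 00110110001101
Gen 1 (rule 161): 10001000100010
Gen 2 (rule 45): 10101010101010
Gen 3 (rule 161): 01010101010100
Gen 4 (rule 45): 01111111111101
Gen 5 (rule 161): 00111111111010
Gen 6 (rule 45): 10100000000110
Gen 7 (rule 161): 01001111110000
Gen 8 (rule 45): 01001000000111
Gen 9 (rule 161): 00000011110010
Gen 10 (rule 45): 11111010000010
Gen 11 (rule 161): 01110100111000
Gen 12 (rule 45): 01001100100011
Gen 13 (rule 161): 00000000001000
Gen 14 (rule 45): 11111111101011

Answer: never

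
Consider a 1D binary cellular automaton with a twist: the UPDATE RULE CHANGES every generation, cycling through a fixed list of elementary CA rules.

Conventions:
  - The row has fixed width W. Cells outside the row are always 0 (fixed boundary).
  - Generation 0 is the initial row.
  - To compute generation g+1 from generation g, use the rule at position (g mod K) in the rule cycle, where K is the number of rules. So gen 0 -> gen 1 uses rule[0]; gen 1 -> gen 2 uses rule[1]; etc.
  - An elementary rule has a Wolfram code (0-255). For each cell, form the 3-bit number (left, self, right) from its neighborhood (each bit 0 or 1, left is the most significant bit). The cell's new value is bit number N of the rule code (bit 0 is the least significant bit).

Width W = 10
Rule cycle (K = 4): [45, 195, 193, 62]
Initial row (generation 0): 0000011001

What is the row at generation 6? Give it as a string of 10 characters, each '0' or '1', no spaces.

Gen 0: 0000011001
Gen 1 (rule 45): 1111010001
Gen 2 (rule 195): 0111000110
Gen 3 (rule 193): 0011010010
Gen 4 (rule 62): 0110111111
Gen 5 (rule 45): 0101100000
Gen 6 (rule 195): 1000101111

Answer: 1000101111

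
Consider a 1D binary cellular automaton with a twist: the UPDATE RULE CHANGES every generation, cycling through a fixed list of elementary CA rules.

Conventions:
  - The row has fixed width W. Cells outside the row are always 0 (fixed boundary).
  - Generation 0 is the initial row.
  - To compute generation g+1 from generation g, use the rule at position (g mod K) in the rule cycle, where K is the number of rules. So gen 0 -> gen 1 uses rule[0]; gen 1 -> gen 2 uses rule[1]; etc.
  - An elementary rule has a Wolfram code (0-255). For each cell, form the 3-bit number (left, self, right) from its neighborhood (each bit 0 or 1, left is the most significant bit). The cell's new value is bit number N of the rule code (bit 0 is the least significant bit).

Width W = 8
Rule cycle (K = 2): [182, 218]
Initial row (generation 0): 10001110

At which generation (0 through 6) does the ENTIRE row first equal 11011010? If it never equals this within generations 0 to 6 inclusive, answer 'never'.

Answer: never

Derivation:
Gen 0: 10001110
Gen 1 (rule 182): 11010101
Gen 2 (rule 218): 11000000
Gen 3 (rule 182): 00100000
Gen 4 (rule 218): 01010000
Gen 5 (rule 182): 11111000
Gen 6 (rule 218): 11111100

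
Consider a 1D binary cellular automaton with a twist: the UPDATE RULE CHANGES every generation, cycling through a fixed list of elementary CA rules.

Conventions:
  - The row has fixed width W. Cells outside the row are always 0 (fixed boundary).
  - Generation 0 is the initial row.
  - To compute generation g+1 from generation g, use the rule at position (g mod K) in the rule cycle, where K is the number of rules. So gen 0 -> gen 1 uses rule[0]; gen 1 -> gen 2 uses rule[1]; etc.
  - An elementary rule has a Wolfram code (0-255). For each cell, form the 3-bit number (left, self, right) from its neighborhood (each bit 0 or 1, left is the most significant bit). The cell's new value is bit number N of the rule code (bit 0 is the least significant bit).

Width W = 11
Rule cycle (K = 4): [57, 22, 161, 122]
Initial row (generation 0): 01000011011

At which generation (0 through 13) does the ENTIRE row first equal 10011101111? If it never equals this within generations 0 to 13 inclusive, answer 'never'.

Gen 0: 01000011011
Gen 1 (rule 57): 00111010110
Gen 2 (rule 22): 01000010001
Gen 3 (rule 161): 00011000100
Gen 4 (rule 122): 00111101010
Gen 5 (rule 57): 10100010101
Gen 6 (rule 22): 10110110101
Gen 7 (rule 161): 01001001010
Gen 8 (rule 122): 10110110101
Gen 9 (rule 57): 01101101010
Gen 10 (rule 22): 10000001011
Gen 11 (rule 161): 00111100100
Gen 12 (rule 122): 01100111010
Gen 13 (rule 57): 01010100101

Answer: never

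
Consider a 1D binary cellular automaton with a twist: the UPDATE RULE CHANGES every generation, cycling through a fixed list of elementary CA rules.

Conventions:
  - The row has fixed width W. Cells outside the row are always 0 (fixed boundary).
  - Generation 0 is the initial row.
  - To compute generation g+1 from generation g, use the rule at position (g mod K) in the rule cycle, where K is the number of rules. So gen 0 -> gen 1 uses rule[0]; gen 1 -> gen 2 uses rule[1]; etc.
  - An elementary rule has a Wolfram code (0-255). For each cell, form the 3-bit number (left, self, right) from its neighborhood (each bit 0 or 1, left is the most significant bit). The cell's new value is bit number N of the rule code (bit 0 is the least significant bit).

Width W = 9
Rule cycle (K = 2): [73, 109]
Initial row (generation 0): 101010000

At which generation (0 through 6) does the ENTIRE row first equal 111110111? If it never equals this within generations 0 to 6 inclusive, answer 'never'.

Answer: 6

Derivation:
Gen 0: 101010000
Gen 1 (rule 73): 000000111
Gen 2 (rule 109): 111110101
Gen 3 (rule 73): 100010000
Gen 4 (rule 109): 101010111
Gen 5 (rule 73): 000000101
Gen 6 (rule 109): 111110111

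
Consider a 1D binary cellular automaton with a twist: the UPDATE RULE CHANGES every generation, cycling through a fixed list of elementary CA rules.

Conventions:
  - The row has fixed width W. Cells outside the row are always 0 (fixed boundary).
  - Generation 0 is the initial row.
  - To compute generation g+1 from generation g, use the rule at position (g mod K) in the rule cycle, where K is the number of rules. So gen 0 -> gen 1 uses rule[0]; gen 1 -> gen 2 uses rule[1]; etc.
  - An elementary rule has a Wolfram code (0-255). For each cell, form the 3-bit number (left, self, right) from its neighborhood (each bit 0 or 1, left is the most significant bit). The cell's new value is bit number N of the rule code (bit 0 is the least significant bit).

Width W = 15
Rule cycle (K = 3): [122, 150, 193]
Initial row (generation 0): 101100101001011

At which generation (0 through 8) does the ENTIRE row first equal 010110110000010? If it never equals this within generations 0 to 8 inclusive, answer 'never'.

Gen 0: 101100101001011
Gen 1 (rule 122): 011111010110111
Gen 2 (rule 150): 101110010000010
Gen 3 (rule 193): 000110000111000
Gen 4 (rule 122): 001111001101100
Gen 5 (rule 150): 010110110000010
Gen 6 (rule 193): 000010010111000
Gen 7 (rule 122): 000101101101100
Gen 8 (rule 150): 001100000000010

Answer: 5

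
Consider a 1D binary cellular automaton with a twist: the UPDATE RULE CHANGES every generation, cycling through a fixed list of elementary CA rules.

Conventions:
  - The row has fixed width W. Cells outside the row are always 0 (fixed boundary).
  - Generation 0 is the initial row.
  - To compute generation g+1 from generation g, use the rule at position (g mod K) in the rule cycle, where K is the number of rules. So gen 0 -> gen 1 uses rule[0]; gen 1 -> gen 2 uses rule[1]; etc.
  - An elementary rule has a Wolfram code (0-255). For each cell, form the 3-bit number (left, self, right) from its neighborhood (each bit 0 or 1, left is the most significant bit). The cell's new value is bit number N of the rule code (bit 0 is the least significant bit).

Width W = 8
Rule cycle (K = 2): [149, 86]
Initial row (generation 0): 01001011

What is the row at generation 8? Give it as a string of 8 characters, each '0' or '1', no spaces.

Gen 0: 01001011
Gen 1 (rule 149): 01101000
Gen 2 (rule 86): 10101100
Gen 3 (rule 149): 10100011
Gen 4 (rule 86): 10110101
Gen 5 (rule 149): 10000101
Gen 6 (rule 86): 11001101
Gen 7 (rule 149): 00100001
Gen 8 (rule 86): 01110011

Answer: 01110011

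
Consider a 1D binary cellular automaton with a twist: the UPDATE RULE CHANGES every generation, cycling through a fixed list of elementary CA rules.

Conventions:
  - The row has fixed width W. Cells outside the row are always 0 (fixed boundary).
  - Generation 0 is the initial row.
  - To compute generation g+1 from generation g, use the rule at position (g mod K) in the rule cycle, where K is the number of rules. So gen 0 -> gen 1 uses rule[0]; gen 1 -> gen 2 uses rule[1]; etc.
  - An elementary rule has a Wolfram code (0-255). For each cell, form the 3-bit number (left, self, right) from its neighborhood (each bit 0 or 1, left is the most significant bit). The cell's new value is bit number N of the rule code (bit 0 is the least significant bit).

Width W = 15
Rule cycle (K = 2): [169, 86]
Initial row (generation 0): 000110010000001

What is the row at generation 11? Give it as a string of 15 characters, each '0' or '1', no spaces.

Answer: 110111000000100

Derivation:
Gen 0: 000110010000001
Gen 1 (rule 169): 110100000111100
Gen 2 (rule 86): 010110001000110
Gen 3 (rule 169): 001100100010100
Gen 4 (rule 86): 010111110110110
Gen 5 (rule 169): 001111101101100
Gen 6 (rule 86): 010000100100110
Gen 7 (rule 169): 000110000000100
Gen 8 (rule 86): 001011000001110
Gen 9 (rule 169): 100110011101100
Gen 10 (rule 86): 111011100100110
Gen 11 (rule 169): 110111000000100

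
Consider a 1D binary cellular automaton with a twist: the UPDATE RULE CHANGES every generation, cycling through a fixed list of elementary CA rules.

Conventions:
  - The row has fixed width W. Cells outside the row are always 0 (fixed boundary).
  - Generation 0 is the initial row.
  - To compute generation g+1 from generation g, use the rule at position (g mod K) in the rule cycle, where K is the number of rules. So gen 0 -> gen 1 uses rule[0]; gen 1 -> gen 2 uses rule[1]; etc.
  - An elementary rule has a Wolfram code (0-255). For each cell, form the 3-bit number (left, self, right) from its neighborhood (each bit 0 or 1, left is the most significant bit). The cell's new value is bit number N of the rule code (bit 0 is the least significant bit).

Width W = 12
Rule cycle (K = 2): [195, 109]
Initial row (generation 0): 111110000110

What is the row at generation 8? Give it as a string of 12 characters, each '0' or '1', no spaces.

Answer: 110110010010

Derivation:
Gen 0: 111110000110
Gen 1 (rule 195): 011110111010
Gen 2 (rule 109): 010011101110
Gen 3 (rule 195): 100101100110
Gen 4 (rule 109): 100111100110
Gen 5 (rule 195): 001011101010
Gen 6 (rule 109): 101110111110
Gen 7 (rule 195): 000110011110
Gen 8 (rule 109): 110110010010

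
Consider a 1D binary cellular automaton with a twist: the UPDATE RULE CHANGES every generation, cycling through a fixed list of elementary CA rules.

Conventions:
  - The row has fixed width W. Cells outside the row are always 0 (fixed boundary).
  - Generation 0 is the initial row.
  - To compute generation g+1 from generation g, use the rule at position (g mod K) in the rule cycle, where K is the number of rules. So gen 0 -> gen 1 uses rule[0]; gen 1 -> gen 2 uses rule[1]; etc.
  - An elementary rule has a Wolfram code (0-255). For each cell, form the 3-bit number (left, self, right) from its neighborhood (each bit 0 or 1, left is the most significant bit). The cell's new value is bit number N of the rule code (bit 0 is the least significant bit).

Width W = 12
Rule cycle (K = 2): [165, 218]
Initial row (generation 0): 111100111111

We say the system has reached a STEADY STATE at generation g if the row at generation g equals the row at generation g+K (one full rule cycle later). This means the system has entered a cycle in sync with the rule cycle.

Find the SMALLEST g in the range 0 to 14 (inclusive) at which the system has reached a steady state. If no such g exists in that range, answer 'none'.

Gen 0: 111100111111
Gen 1 (rule 165): 011000011110
Gen 2 (rule 218): 111100111111
Gen 3 (rule 165): 011000011110
Gen 4 (rule 218): 111100111111
Gen 5 (rule 165): 011000011110
Gen 6 (rule 218): 111100111111
Gen 7 (rule 165): 011000011110
Gen 8 (rule 218): 111100111111
Gen 9 (rule 165): 011000011110
Gen 10 (rule 218): 111100111111
Gen 11 (rule 165): 011000011110
Gen 12 (rule 218): 111100111111
Gen 13 (rule 165): 011000011110
Gen 14 (rule 218): 111100111111
Gen 15 (rule 165): 011000011110
Gen 16 (rule 218): 111100111111

Answer: 0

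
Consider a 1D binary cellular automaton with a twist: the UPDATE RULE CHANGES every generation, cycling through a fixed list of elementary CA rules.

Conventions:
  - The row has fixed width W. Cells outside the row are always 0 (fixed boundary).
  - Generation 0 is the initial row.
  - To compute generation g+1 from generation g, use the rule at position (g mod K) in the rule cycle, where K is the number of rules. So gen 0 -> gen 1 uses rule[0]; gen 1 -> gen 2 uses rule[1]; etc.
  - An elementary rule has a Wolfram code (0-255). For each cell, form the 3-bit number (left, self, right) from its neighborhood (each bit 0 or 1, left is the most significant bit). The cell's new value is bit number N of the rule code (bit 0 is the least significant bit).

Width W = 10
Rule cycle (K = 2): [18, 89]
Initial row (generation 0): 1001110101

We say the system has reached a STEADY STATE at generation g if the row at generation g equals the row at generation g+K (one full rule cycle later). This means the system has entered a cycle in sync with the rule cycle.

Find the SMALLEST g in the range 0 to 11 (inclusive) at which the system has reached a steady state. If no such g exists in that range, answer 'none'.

Answer: 2

Derivation:
Gen 0: 1001110101
Gen 1 (rule 18): 0110000000
Gen 2 (rule 89): 0111111111
Gen 3 (rule 18): 1000000000
Gen 4 (rule 89): 0111111111
Gen 5 (rule 18): 1000000000
Gen 6 (rule 89): 0111111111
Gen 7 (rule 18): 1000000000
Gen 8 (rule 89): 0111111111
Gen 9 (rule 18): 1000000000
Gen 10 (rule 89): 0111111111
Gen 11 (rule 18): 1000000000
Gen 12 (rule 89): 0111111111
Gen 13 (rule 18): 1000000000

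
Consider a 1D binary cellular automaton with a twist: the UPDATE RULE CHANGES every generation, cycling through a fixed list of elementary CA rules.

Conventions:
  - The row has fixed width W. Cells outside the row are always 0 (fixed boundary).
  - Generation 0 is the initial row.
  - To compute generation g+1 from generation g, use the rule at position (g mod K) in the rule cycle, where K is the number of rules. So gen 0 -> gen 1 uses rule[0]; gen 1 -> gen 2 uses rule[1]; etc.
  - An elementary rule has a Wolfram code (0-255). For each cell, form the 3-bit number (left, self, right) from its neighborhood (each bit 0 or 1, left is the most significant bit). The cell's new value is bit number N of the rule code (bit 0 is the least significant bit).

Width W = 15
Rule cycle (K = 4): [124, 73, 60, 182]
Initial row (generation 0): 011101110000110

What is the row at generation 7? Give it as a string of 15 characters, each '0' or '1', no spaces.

Gen 0: 011101110000110
Gen 1 (rule 124): 010111011000111
Gen 2 (rule 73): 000101011010101
Gen 3 (rule 60): 000111110111111
Gen 4 (rule 182): 001011101011110
Gen 5 (rule 124): 001110111110011
Gen 6 (rule 73): 101010100010011
Gen 7 (rule 60): 111111110011010

Answer: 111111110011010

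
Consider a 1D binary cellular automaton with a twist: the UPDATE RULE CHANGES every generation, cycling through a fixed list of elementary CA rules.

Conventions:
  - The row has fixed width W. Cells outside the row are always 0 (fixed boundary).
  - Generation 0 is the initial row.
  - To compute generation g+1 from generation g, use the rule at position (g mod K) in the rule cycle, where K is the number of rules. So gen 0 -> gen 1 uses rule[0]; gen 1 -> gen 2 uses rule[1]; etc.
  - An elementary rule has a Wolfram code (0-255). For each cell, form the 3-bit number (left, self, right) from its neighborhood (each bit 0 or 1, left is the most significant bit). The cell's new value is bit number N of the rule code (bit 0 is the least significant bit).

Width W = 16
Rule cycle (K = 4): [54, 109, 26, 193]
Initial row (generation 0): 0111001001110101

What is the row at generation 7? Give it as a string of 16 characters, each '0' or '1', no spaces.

Gen 0: 0111001001110101
Gen 1 (rule 54): 1000111110001111
Gen 2 (rule 109): 1010100010101001
Gen 3 (rule 26): 0000010100000110
Gen 4 (rule 193): 1111000001110010
Gen 5 (rule 54): 0000100010001111
Gen 6 (rule 109): 1110101010101001
Gen 7 (rule 26): 1000000000000110

Answer: 1000000000000110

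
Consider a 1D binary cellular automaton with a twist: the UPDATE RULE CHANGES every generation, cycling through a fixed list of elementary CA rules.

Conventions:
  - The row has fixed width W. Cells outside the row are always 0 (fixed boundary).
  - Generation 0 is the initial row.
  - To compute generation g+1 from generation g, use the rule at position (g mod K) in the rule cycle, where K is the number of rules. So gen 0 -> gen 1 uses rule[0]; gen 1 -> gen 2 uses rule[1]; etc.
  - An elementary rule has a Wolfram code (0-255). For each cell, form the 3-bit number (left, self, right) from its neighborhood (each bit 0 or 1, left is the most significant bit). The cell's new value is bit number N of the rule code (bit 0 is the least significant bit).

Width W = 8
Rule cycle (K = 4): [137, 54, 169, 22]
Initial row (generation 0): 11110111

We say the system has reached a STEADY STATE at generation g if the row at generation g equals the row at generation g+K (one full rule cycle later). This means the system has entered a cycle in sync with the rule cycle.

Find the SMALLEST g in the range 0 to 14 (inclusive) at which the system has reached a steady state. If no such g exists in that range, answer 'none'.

Gen 0: 11110111
Gen 1 (rule 137): 11100110
Gen 2 (rule 54): 00011001
Gen 3 (rule 169): 11010000
Gen 4 (rule 22): 00011000
Gen 5 (rule 137): 11010011
Gen 6 (rule 54): 00111100
Gen 7 (rule 169): 10111001
Gen 8 (rule 22): 10000111
Gen 9 (rule 137): 00110110
Gen 10 (rule 54): 01001001
Gen 11 (rule 169): 00000000
Gen 12 (rule 22): 00000000
Gen 13 (rule 137): 11111111
Gen 14 (rule 54): 00000000
Gen 15 (rule 169): 11111111
Gen 16 (rule 22): 00000000
Gen 17 (rule 137): 11111111
Gen 18 (rule 54): 00000000

Answer: 12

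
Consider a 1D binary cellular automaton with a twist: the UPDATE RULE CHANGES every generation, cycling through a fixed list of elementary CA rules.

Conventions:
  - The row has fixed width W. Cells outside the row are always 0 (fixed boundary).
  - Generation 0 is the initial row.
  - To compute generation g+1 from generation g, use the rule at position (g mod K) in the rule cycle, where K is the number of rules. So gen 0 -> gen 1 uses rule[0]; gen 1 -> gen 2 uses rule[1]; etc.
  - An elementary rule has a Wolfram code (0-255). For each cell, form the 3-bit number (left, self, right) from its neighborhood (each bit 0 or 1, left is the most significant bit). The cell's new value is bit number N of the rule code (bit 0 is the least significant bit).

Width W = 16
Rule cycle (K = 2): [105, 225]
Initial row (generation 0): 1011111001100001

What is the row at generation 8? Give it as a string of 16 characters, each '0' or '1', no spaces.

Gen 0: 1011111001100001
Gen 1 (rule 105): 0110001001101100
Gen 2 (rule 225): 0010100000110101
Gen 3 (rule 105): 1001001110111010
Gen 4 (rule 225): 0000000111011100
Gen 5 (rule 105): 1111110101110101
Gen 6 (rule 225): 0111111010111010
Gen 7 (rule 105): 0100001101101100
Gen 8 (rule 225): 0001100110110101

Answer: 0001100110110101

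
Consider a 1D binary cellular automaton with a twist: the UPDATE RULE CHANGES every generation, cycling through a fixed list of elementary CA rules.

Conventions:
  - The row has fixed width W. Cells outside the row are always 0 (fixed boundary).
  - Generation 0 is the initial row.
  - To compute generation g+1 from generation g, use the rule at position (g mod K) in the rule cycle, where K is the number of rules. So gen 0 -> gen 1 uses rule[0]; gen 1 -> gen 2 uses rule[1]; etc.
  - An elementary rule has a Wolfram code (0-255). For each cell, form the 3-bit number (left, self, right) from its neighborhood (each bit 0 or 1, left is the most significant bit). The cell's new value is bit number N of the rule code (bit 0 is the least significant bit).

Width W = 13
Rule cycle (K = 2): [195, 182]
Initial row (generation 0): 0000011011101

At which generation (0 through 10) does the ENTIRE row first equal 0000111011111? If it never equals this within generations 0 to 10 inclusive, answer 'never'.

Gen 0: 0000011011101
Gen 1 (rule 195): 1111101001100
Gen 2 (rule 182): 0111011110010
Gen 3 (rule 195): 1011001110100
Gen 4 (rule 182): 1100110101110
Gen 5 (rule 195): 0101010000110
Gen 6 (rule 182): 1111111001001
Gen 7 (rule 195): 0111111010010
Gen 8 (rule 182): 1011110111111
Gen 9 (rule 195): 0001110011111
Gen 10 (rule 182): 0010101101110

Answer: never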